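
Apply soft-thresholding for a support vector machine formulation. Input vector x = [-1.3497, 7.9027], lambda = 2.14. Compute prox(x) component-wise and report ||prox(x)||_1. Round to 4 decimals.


Soft-thresholding with lambda = 2.14:
prox(-1.3497) = sign(-1.3497)*max(|-1.3497| - 2.14, 0) = 0.0
prox(7.9027) = sign(7.9027)*max(|7.9027| - 2.14, 0) = 5.7627
prox(x) = [0.0, 5.7627]
||prox(x)||_1 = 0.0 + 5.7627 = 5.7627


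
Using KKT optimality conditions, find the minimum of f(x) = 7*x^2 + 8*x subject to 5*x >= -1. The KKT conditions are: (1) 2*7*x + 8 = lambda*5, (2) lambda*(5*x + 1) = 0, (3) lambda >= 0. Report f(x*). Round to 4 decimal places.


Step 1: Try lambda = 0 (constraint inactive).
x_unc = -8/(2*7) = -0.5714
Check: 5*-0.5714 = -2.857 < -1 -- violated!
Step 2: Constraint must be active: 5*x = -1
x* = -1/5 = -0.2
lambda = (2*7*(-0.2) + 8)/5 = 1.04
Step 3: Compute optimal value.
f(x*) = 7*(-0.2)^2 + 8*(-0.2) = -1.32


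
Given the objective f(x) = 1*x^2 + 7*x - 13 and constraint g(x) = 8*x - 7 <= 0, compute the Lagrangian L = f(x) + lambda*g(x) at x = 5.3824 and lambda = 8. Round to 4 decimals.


Step 1: Evaluate f(x).
f(5.3824) = 1*5.3824^2 + 7*5.3824 - 13 = 53.647
Step 2: Evaluate g(x).
g(5.3824) = 8*5.3824 - 7 = 36.0592
Step 3: Compute Lagrangian.
L = 53.647 + 8*36.0592 = 342.1206


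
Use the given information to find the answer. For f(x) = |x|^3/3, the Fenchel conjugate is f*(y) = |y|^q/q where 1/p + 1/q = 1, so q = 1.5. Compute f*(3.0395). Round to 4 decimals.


The conjugate exponent q satisfies 1/p + 1/q = 1.
p = 3, so q = 3/(3 - 1) = 1.5
|y|^q = 3.0395^1.5 = 5.2991
f*(3.0395) = 5.2991 / 1.5 = 3.5327


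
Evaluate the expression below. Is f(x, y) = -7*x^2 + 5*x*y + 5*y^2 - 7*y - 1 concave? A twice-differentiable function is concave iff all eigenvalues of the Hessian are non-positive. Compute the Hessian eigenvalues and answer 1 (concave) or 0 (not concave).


The Hessian of f(x,y) = -7*x^2 + 5*x*y + 5*y^2 - 7*y - 1 is:
H = [[-14, 5], [5, 10]]
Trace = -14 + 10 = -4
Determinant = -14*10 - (5)^2 = -165
Discriminant = (-4)^2 - 4*-165 = 676.0
Eigenvalues: lambda_1 = -15.0, lambda_2 = 11.0
The function is not concave.

0


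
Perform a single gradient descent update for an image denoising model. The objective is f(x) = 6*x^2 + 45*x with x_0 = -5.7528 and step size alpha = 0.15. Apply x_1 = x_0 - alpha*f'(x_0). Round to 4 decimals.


We compute the gradient at x_0 and apply the update.
f'(x) = 12*x + 45
f'(-5.7528) = 12*-5.7528 + 45 = -24.0336
x_1 = -5.7528 - 0.15*-24.0336 = -2.1478


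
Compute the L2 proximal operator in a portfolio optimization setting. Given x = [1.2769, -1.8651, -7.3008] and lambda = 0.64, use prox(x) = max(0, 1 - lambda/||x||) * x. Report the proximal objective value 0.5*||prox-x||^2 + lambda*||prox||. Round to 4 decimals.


Step 1: Compute ||x||.
||x|| = 7.6427
Step 2: Compute scaling factor.
scale = max(0, 1 - 0.64/7.6427) = 0.9163
Step 3: prox(x) = [1.17, -1.7089, -6.6894]
||prox(x)|| = 7.0027
Step 4: Proximal objective.
0.5*||prox-x||^2 = 0.2048
lambda*||prox|| = 4.4817
Total = 4.6865


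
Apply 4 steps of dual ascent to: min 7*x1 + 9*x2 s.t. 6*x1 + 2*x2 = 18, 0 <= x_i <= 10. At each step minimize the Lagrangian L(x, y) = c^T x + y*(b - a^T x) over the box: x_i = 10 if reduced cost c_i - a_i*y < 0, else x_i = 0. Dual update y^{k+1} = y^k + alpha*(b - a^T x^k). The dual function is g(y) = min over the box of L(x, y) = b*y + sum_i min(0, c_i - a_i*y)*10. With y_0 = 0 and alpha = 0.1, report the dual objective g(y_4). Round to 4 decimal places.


Dual ascent for LP: min 7*x1 + 9*x2, 6*x1 + 2*x2 = 18, 0 <= x_i <= 10
Step 1: y^k = 0.0, reduced costs: (7.0, 9.0)
  x^k = (0.0, 0.0), subgradient = b - a^T x = 18.0
  y^{k+1} = 0.0 + 0.1*18.0 = 1.8
Step 2: y^k = 1.8, reduced costs: (-3.8, 5.4)
  x^k = (10.0, 0.0), subgradient = b - a^T x = -42.0
  y^{k+1} = 1.8 + 0.1*-42.0 = -2.4
Step 3: y^k = -2.4, reduced costs: (21.4, 13.8)
  x^k = (0.0, 0.0), subgradient = b - a^T x = 18.0
  y^{k+1} = -2.4 + 0.1*18.0 = -0.6
Step 4: y^k = -0.6, reduced costs: (10.6, 10.2)
  x^k = (0.0, 0.0), subgradient = b - a^T x = 18.0
  y^{k+1} = -0.6 + 0.1*18.0 = 1.2
Dual objective at y_4 = 1.2: reduced costs (-0.2, 6.6), box minimizer x = (10.0, 0.0)
g(y_4) = b*y + (c1 - a1*y)*x1 + (c2 - a2*y)*x2 = 18*1.2 + (-0.2)*10.0 + 6.6*0.0 = 21.6 - 2.0 + 0.0 = 19.6


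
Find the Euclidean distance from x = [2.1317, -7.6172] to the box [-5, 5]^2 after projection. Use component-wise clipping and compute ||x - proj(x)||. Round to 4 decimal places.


Project each component onto [-5, 5].
clip(2.1317) = 2.1317, clip(-7.6172) = -5.0
Projection = [2.1317, -5.0]
Squared diffs: [0.0, 6.8497]
Distance = sqrt(6.8497) = 2.6172


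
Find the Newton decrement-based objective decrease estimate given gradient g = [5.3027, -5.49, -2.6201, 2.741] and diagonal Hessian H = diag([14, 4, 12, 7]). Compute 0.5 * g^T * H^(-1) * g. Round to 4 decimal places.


Step 1: H is diagonal, so H^(-1) * g = [0.3788, -1.3725, -0.2183, 0.3916].
Step 2: g^T H^(-1) g = sum_i g_i^2 / H_ii
  = (5.3027)^2/14 + (-5.49)^2/4 + (-2.6201)^2/12 + (2.741)^2/7
  = 2.0085 + 7.535 + 0.5721 + 1.0733 = 11.1889
Step 3: Objective decrease = 0.5 * g^T H^(-1) g = 5.5944


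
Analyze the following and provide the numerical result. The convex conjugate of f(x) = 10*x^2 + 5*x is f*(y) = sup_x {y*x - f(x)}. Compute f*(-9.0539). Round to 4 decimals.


f*(y) = sup_x {y*x - a*x^2 - b*x} = sup_x {(y-b)*x - a*x^2}
FOC: (y - b) - 2a*x = 0 => x* = (y - b)/(2a)
x* = (-9.0539 - 5)/(2*10) = -0.7027
f*(-9.0539) = (y-b)^2/(4a) = (-9.0539 - 5)^2/(4*10)
= 197.5121/40 = 4.9378


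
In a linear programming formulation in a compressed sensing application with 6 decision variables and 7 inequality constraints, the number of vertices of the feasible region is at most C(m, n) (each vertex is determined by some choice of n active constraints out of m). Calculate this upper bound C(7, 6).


Each vertex corresponds to some choice of n active constraints out of m, so the number of vertices is at most C(m, n) = m! / (n!(m-n)!).
m = 7, n = 6
Numerator: 7 * 6 * 5 * 4 * 3 * 2
Denominator: 6! = 720
C(7, 6) = 7


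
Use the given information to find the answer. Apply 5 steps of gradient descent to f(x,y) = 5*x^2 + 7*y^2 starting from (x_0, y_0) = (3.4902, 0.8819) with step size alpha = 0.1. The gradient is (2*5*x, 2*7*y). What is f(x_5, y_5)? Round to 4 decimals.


Gradient descent on f(x,y) = 5*x^2 + 7*y^2.
Starting point: (3.4902, 0.8819), alpha = 0.1
Step 1: grad_x = 2*5*3.4902 = 34.902, grad_y = 2*7*0.8819 = 12.3466
  x_1 = 3.4902 - 0.1*34.902 = 0.0
  y_1 = 0.8819 - 0.1*12.3466 = -0.3528
Step 2: grad_x = 2*5*0.0 = 0.0, grad_y = 2*7*-0.3528 = -4.9386
  x_2 = 0.0 - 0.1*0.0 = 0.0
  y_2 = -0.3528 - 0.1*-4.9386 = 0.1411
Step 3: grad_x = 2*5*0.0 = 0.0, grad_y = 2*7*0.1411 = 1.9755
  x_3 = 0.0 - 0.1*0.0 = 0.0
  y_3 = 0.1411 - 0.1*1.9755 = -0.0564
Step 4: grad_x = 2*5*0.0 = 0.0, grad_y = 2*7*-0.0564 = -0.7902
  x_4 = 0.0 - 0.1*0.0 = 0.0
  y_4 = -0.0564 - 0.1*-0.7902 = 0.0226
Step 5: grad_x = 2*5*0.0 = 0.0, grad_y = 2*7*0.0226 = 0.3161
  x_5 = 0.0 - 0.1*0.0 = 0.0
  y_5 = 0.0226 - 0.1*0.3161 = -0.009
f(0.0, -0.009) = 5*0.0^2 + 7*(-0.009)^2 = 0.0006


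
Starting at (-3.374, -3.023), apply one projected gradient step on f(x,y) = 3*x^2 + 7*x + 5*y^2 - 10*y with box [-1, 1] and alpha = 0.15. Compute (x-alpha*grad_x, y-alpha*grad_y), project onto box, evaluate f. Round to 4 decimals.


Step 1: Compute gradient at (-3.374, -3.023).
grad_x = 2*3*-3.374 + 7 = -13.244
grad_y = 2*5*-3.023 - 10 = -40.23
Step 2: Gradient step.
x_raw = -3.374 - 0.15*-13.244 = -1.3874
y_raw = -3.023 - 0.15*-40.23 = 3.0115
Step 3: Project onto [-1, 1].
x_proj = clip(-1.3874) = -1.0
y_proj = clip(3.0115) = 1.0
Step 4: Evaluate f.
f(-1.0, 1.0) = -9.0


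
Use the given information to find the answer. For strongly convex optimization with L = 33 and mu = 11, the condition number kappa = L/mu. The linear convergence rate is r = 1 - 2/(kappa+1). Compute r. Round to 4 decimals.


Step 1: Compute the condition number.
kappa = L/mu = 33/11 = 3.0
Step 2: Compute the convergence rate.
r = 1 - 2/(kappa + 1) = 1 - 2*mu/(L + mu) = (L - mu)/(L + mu) = 22/44 = 0.5


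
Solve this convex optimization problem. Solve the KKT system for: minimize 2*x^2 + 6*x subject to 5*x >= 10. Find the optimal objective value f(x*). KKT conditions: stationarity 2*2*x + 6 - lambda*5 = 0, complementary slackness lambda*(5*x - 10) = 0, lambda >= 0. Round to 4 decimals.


Step 1: Try lambda = 0 (constraint inactive).
x_unc = -6/(2*2) = -1.5
Check: 5*-1.5 = -7.5 < 10 -- violated!
Step 2: Constraint must be active: 5*x = 10
x* = 10/5 = 2.0
lambda = (2*2*2.0 + 6)/5 = 2.8
Step 3: Compute optimal value.
f(x*) = 2*2.0^2 + 6*2.0 = 20.0


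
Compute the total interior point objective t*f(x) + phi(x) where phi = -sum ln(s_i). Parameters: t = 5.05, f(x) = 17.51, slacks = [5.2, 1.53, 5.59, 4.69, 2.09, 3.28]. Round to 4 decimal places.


Step 1: Compute log-barrier.
ln values: [1.6487, 0.4253, 1.721, 1.5454, 0.7372, 1.1878]
phi = -(1.6487 + 0.4253 + 1.721 + 1.5454 + 0.7372 + 1.1878) = -7.2653
Step 2: Compute augmented objective.
t*f(x) = 5.05*17.51 = 88.4255
Total = 88.4255 - 7.2653 = 81.1602


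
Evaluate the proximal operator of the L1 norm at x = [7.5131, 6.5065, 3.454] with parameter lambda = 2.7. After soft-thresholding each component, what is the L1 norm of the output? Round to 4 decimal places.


Soft-thresholding with lambda = 2.7:
prox(7.5131) = sign(7.5131)*max(|7.5131| - 2.7, 0) = 4.8131
prox(6.5065) = sign(6.5065)*max(|6.5065| - 2.7, 0) = 3.8065
prox(3.454) = sign(3.454)*max(|3.454| - 2.7, 0) = 0.754
prox(x) = [4.8131, 3.8065, 0.754]
||prox(x)||_1 = 4.8131 + 3.8065 + 0.754 = 9.3736


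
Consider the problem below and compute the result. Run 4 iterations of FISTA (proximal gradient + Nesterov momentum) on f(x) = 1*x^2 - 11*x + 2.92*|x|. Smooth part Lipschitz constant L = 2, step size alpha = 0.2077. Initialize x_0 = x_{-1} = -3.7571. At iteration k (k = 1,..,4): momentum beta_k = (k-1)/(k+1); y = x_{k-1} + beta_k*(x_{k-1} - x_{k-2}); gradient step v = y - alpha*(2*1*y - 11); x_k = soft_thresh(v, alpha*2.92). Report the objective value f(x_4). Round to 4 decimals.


FISTA on f(x) = 1*x^2 - 11*x + 2.92*|x|
L = 2, alpha = 0.2077
Iteration 1: beta = 0.0, y = -3.7571 + 0.0*(-3.7571 + 3.7571) = -3.7571
  grad(y) = -18.5142, v = y - alpha*grad = 0.0883
  prox(v) = soft_thresh(0.0883, 0.6065) = 0.0
Iteration 2: beta = 0.3333, y = 0.0 + 0.3333*(0.0 + 3.7571) = 1.2524
  grad(y) = -8.4953, v = y - alpha*grad = 3.0168
  prox(v) = soft_thresh(3.0168, 0.6065) = 2.4103
Iteration 3: beta = 0.5, y = 2.4103 + 0.5*(2.4103 - 0.0) = 3.6155
  grad(y) = -3.769, v = y - alpha*grad = 4.3983
  prox(v) = soft_thresh(4.3983, 0.6065) = 3.7919
Iteration 4: beta = 0.6, y = 3.7919 + 0.6*(3.7919 - 2.4103) = 4.6208
  grad(y) = -1.7585, v = y - alpha*grad = 4.986
  prox(v) = soft_thresh(4.986, 0.6065) = 4.3795
f(x_4) = 1*4.3795^2 - 11*4.3795 + 2.92*|4.3795| = -16.2063


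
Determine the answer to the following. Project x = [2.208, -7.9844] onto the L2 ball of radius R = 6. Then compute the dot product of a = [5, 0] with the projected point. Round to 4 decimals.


Step 1: Compute ||x|| (intermediates to 6 decimals).
||x|| = sqrt(2.208^2 + (-7.9844)^2) = 8.284076
Step 2: Project.
Since ||x|| > R, scale = R/||x|| = 6/8.284076 = 0.724281, proj(x) = scale * x
proj(x) = [1.599212, -5.782949]
Step 3: Dot product.
a^T * proj(x) = 5*1.599212 + 0*(-5.782949) = 7.9961


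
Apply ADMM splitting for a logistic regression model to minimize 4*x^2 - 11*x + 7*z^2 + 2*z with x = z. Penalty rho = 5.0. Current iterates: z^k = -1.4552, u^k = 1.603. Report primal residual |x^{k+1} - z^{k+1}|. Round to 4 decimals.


ADMM iteration with rho = 5.0, z^k = -1.4552, u^k = 1.603
Step 1: x-update.
Minimize 4*x^2 - 11*x + (5.0/2)*(x + 1.4552 + 1.603)^2
FOC: (2*4 + 5.0)*x = 11 + 5.0*(-1.4552 - 1.603)
x^{k+1} = -0.3301
Step 2: z-update.
Minimize 7*z^2 + 2*z + (5.0/2)*(-0.3301 - z + 1.603)^2
FOC: (2*7 + 5.0)*z = -2 + 5.0*(-0.3301 + 1.603)
z^{k+1} = 0.2297
Step 3: u-update.
u^{k+1} = 1.603 - 0.3301 - 0.2297 = 1.0432
Step 4: Primal residual = |-0.3301 - 0.2297| = 0.5598


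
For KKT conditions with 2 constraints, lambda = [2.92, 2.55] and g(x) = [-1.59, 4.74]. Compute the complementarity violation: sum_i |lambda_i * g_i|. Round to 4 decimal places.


KKT complementary slackness check:
lambda_1 * g_1 = 2.92 * -1.59 = -4.6428
lambda_2 * g_2 = 2.55 * 4.74 = 12.087
Total violation = 4.6428 + 12.087 = 16.7298


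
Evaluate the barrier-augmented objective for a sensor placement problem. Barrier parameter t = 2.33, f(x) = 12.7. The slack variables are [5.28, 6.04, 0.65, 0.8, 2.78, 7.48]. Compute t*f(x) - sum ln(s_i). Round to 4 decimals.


Step 1: Compute log-barrier.
ln values: [1.6639, 1.7984, -0.4308, -0.2231, 1.0225, 2.0122]
phi = -(1.6639 + 1.7984 - 0.4308 - 0.2231 + 1.0225 + 2.0122) = -5.8431
Step 2: Compute augmented objective.
t*f(x) = 2.33*12.7 = 29.591
Total = 29.591 - 5.8431 = 23.7479


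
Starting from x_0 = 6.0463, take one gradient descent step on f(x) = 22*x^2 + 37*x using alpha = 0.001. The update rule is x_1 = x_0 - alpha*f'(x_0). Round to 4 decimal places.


We compute the gradient at x_0 and apply the update.
f'(x) = 44*x + 37
f'(6.0463) = 44*6.0463 + 37 = 303.0372
x_1 = 6.0463 - 0.001*303.0372 = 5.7433


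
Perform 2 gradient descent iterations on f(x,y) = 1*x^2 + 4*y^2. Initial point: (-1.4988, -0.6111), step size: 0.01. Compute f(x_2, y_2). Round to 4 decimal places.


Gradient descent on f(x,y) = 1*x^2 + 4*y^2.
Starting point: (-1.4988, -0.6111), alpha = 0.01
Step 1: grad_x = 2*1*-1.4988 = -2.9976, grad_y = 2*4*-0.6111 = -4.8888
  x_1 = -1.4988 - 0.01*-2.9976 = -1.4688
  y_1 = -0.6111 - 0.01*-4.8888 = -0.5622
Step 2: grad_x = 2*1*-1.4688 = -2.9376, grad_y = 2*4*-0.5622 = -4.4977
  x_2 = -1.4688 - 0.01*-2.9376 = -1.4394
  y_2 = -0.5622 - 0.01*-4.4977 = -0.5172
f(-1.4394, -0.5172) = 1*(-1.4394)^2 + 4*(-0.5172)^2 = 3.1421


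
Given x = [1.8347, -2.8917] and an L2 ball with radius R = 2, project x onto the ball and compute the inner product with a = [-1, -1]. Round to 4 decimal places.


Step 1: Compute ||x|| (intermediates to 6 decimals).
||x|| = sqrt(1.8347^2 + (-2.8917)^2) = 3.424625
Step 2: Project.
Since ||x|| > R, scale = R/||x|| = 2/3.424625 = 0.584006, proj(x) = scale * x
proj(x) = [1.071476, -1.68877]
Step 3: Dot product.
a^T * proj(x) = -1*1.071476 - 1*(-1.68877) = 0.6173


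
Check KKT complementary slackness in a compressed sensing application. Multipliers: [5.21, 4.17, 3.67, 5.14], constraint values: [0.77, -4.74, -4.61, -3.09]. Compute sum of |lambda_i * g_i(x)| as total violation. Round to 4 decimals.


KKT complementary slackness check:
lambda_1 * g_1 = 5.21 * 0.77 = 4.0117
lambda_2 * g_2 = 4.17 * -4.74 = -19.7658
lambda_3 * g_3 = 3.67 * -4.61 = -16.9187
lambda_4 * g_4 = 5.14 * -3.09 = -15.8826
Total violation = 4.0117 + 19.7658 + 16.9187 + 15.8826 = 56.5788


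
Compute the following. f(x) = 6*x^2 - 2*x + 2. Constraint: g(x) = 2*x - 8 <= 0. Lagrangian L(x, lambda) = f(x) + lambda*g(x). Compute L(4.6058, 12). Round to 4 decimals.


Step 1: Evaluate f(x).
f(4.6058) = 6*4.6058^2 - 2*4.6058 + 2 = 120.0688
Step 2: Evaluate g(x).
g(4.6058) = 2*4.6058 - 8 = 1.2116
Step 3: Compute Lagrangian.
L = 120.0688 + 12*1.2116 = 134.608


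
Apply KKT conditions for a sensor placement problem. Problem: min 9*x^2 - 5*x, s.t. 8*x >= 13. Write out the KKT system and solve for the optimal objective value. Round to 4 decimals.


Step 1: Try lambda = 0 (constraint inactive).
x_unc = 5/(2*9) = 0.2778
Check: 8*0.2778 = 2.2224 < 13 -- violated!
Step 2: Constraint must be active: 8*x = 13
x* = 13/8 = 1.625
lambda = (2*9*1.625 - 5)/8 = 3.0313
Step 3: Compute optimal value.
f(x*) = 9*1.625^2 - 5*1.625 = 15.6406


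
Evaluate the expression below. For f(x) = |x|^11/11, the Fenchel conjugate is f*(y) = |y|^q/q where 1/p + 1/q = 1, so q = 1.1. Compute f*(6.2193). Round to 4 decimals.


The conjugate exponent q satisfies 1/p + 1/q = 1.
p = 11, so q = 11/(11 - 1) = 1.1
|y|^q = 6.2193^1.1 = 7.4665
f*(6.2193) = 7.4665 / 1.1 = 6.7877


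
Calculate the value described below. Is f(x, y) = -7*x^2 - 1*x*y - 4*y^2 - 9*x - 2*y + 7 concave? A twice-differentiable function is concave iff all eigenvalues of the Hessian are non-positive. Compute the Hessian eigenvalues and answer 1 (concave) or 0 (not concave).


The Hessian of f(x,y) = -7*x^2 - 1*x*y - 4*y^2 - 9*x - 2*y + 7 is:
H = [[-14, -1], [-1, -8]]
Trace = -14 - 8 = -22
Determinant = -14*-8 - (-1)^2 = 111
Discriminant = (-22)^2 - 4*111 = 40.0
Eigenvalues: lambda_1 = -14.1623, lambda_2 = -7.8377
The function is concave.

1


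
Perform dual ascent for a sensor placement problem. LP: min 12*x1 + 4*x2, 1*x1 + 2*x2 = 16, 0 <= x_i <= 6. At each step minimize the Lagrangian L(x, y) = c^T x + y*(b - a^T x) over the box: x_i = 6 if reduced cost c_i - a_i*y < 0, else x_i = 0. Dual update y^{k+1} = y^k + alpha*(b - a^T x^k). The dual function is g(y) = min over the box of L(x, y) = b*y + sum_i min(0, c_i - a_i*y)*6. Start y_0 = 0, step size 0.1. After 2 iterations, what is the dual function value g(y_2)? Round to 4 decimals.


Dual ascent for LP: min 12*x1 + 4*x2, 1*x1 + 2*x2 = 16, 0 <= x_i <= 6
Step 1: y^k = 0.0, reduced costs: (12.0, 4.0)
  x^k = (0.0, 0.0), subgradient = b - a^T x = 16.0
  y^{k+1} = 0.0 + 0.1*16.0 = 1.6
Step 2: y^k = 1.6, reduced costs: (10.4, 0.8)
  x^k = (0.0, 0.0), subgradient = b - a^T x = 16.0
  y^{k+1} = 1.6 + 0.1*16.0 = 3.2
Dual objective at y_2 = 3.2: reduced costs (8.8, -2.4), box minimizer x = (0.0, 6.0)
g(y_2) = b*y + (c1 - a1*y)*x1 + (c2 - a2*y)*x2 = 16*3.2 + 8.8*0.0 + (-2.4)*6.0 = 51.2 + 0.0 - 14.4 = 36.8


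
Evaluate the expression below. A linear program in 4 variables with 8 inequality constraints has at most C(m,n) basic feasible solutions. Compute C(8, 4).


Each vertex corresponds to some choice of n active constraints out of m, so the number of vertices is at most C(m, n) = m! / (n!(m-n)!).
m = 8, n = 4
Numerator: 8 * 7 * 6 * 5
Denominator: 4! = 24
C(8, 4) = 70


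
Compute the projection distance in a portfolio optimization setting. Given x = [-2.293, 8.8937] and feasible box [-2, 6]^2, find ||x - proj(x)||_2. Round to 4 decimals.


Project each component onto [-2, 6].
clip(-2.293) = -2.0, clip(8.8937) = 6.0
Projection = [-2.0, 6.0]
Squared diffs: [0.0858, 8.3735]
Distance = sqrt(8.4593) = 2.9085


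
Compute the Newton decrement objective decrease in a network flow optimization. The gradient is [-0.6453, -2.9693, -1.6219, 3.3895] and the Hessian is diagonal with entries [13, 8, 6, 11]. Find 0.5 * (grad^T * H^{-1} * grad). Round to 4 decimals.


Step 1: H is diagonal, so H^(-1) * g = [-0.0496, -0.3712, -0.2703, 0.3081].
Step 2: g^T H^(-1) g = sum_i g_i^2 / H_ii
  = (-0.6453)^2/13 + (-2.9693)^2/8 + (-1.6219)^2/6 + (3.3895)^2/11
  = 0.032 + 1.1021 + 0.4384 + 1.0444 = 2.617
Step 3: Objective decrease = 0.5 * g^T H^(-1) g = 1.3085


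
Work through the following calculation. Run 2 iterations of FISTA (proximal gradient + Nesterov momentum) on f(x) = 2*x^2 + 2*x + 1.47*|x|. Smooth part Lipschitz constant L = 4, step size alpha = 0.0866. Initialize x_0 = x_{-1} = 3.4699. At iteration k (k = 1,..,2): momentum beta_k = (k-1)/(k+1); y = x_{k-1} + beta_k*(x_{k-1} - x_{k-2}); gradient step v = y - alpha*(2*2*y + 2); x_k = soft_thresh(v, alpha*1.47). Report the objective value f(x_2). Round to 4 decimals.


FISTA on f(x) = 2*x^2 + 2*x + 1.47*|x|
L = 4, alpha = 0.0866
Iteration 1: beta = 0.0, y = 3.4699 + 0.0*(3.4699 - 3.4699) = 3.4699
  grad(y) = 15.8796, v = y - alpha*grad = 2.0947
  prox(v) = soft_thresh(2.0947, 0.1273) = 1.9674
Iteration 2: beta = 0.3333, y = 1.9674 + 0.3333*(1.9674 - 3.4699) = 1.4666
  grad(y) = 7.8664, v = y - alpha*grad = 0.7854
  prox(v) = soft_thresh(0.7854, 0.1273) = 0.6581
f(x_2) = 2*0.6581^2 + 2*0.6581 + 1.47*|0.6581| = 3.1496


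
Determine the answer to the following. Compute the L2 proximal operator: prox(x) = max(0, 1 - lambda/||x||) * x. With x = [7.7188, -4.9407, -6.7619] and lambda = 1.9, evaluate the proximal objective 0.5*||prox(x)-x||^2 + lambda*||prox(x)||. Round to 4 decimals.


Step 1: Compute ||x||.
||x|| = 11.3892
Step 2: Compute scaling factor.
scale = max(0, 1 - 1.9/11.3892) = 0.8332
Step 3: prox(x) = [6.4311, -4.1165, -5.6338]
||prox(x)|| = 9.4892
Step 4: Proximal objective.
0.5*||prox-x||^2 = 1.805
lambda*||prox|| = 18.0295
Total = 19.8345


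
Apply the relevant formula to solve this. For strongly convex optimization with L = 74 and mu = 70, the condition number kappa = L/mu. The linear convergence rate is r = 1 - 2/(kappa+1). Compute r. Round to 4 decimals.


Step 1: Compute the condition number.
kappa = L/mu = 74/70 = 1.0571
Step 2: Compute the convergence rate.
r = 1 - 2/(kappa + 1) = 1 - 2*mu/(L + mu) = (L - mu)/(L + mu) = 4/144 = 0.0278


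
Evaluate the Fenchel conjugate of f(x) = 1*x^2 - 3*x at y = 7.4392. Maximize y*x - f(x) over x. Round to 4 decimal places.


f*(y) = sup_x {y*x - a*x^2 - b*x} = sup_x {(y-b)*x - a*x^2}
FOC: (y - b) - 2a*x = 0 => x* = (y - b)/(2a)
x* = (7.4392 + 3)/(2*1) = 5.2196
f*(7.4392) = (y-b)^2/(4a) = (7.4392 + 3)^2/(4*1)
= 108.9769/4 = 27.2442


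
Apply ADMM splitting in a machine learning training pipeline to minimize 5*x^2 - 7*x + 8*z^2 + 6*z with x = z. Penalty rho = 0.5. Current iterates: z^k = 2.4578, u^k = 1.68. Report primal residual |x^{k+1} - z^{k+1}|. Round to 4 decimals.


ADMM iteration with rho = 0.5, z^k = 2.4578, u^k = 1.68
Step 1: x-update.
Minimize 5*x^2 - 7*x + (0.5/2)*(x - 2.4578 + 1.68)^2
FOC: (2*5 + 0.5)*x = 7 + 0.5*(2.4578 - 1.68)
x^{k+1} = 0.7037
Step 2: z-update.
Minimize 8*z^2 + 6*z + (0.5/2)*(0.7037 - z + 1.68)^2
FOC: (2*8 + 0.5)*z = -6 + 0.5*(0.7037 + 1.68)
z^{k+1} = -0.2914
Step 3: u-update.
u^{k+1} = 1.68 + 0.7037 + 0.2914 = 2.6751
Step 4: Primal residual = |0.7037 + 0.2914| = 0.9951


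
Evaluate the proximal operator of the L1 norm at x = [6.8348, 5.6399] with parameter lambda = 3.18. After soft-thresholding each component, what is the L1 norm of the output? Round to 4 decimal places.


Soft-thresholding with lambda = 3.18:
prox(6.8348) = sign(6.8348)*max(|6.8348| - 3.18, 0) = 3.6548
prox(5.6399) = sign(5.6399)*max(|5.6399| - 3.18, 0) = 2.4599
prox(x) = [3.6548, 2.4599]
||prox(x)||_1 = 3.6548 + 2.4599 = 6.1147


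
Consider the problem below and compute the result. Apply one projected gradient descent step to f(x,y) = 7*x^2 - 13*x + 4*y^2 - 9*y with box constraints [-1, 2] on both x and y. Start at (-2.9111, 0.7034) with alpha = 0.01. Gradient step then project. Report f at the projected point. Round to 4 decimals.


Step 1: Compute gradient at (-2.9111, 0.7034).
grad_x = 2*7*-2.9111 - 13 = -53.7554
grad_y = 2*4*0.7034 - 9 = -3.3728
Step 2: Gradient step.
x_raw = -2.9111 - 0.01*-53.7554 = -2.3735
y_raw = 0.7034 - 0.01*-3.3728 = 0.7371
Step 3: Project onto [-1, 2].
x_proj = clip(-2.3735) = -1.0
y_proj = clip(0.7371) = 0.7371
Step 4: Evaluate f.
f(-1.0, 0.7371) = 15.5393


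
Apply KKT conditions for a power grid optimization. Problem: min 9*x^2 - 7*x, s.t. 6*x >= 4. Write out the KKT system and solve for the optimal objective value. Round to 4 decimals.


Step 1: Try lambda = 0 (constraint inactive).
x_unc = 7/(2*9) = 0.3889
Check: 6*0.3889 = 2.3334 < 4 -- violated!
Step 2: Constraint must be active: 6*x = 4
x* = 4/6 = 2/3 = 0.6667 (rounded; the exact value 2/3 is used below)
lambda = (2*9*(2/3) - 7)/6 = 0.8333
Step 3: Compute optimal value.
f(x*) = 9*(2/3)^2 - 7*(2/3) = -0.6667


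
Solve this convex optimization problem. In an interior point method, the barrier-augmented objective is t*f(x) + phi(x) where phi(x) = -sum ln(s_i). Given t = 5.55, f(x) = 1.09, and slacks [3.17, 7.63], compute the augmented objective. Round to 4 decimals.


Step 1: Compute log-barrier.
ln values: [1.1537, 2.0321]
phi = -(1.1537 + 2.0321) = -3.1858
Step 2: Compute augmented objective.
t*f(x) = 5.55*1.09 = 6.0495
Total = 6.0495 - 3.1858 = 2.8637


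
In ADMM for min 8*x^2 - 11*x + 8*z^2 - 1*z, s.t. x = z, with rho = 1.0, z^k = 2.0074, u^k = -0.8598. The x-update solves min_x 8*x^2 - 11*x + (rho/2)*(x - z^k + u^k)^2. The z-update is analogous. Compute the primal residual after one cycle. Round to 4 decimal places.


ADMM iteration with rho = 1.0, z^k = 2.0074, u^k = -0.8598
Step 1: x-update.
Minimize 8*x^2 - 11*x + (1.0/2)*(x - 2.0074 - 0.8598)^2
FOC: (2*8 + 1.0)*x = 11 + 1.0*(2.0074 + 0.8598)
x^{k+1} = 0.8157
Step 2: z-update.
Minimize 8*z^2 - 1*z + (1.0/2)*(0.8157 - z - 0.8598)^2
FOC: (2*8 + 1.0)*z = 1 + 1.0*(0.8157 - 0.8598)
z^{k+1} = 0.0562
Step 3: u-update.
u^{k+1} = -0.8598 + 0.8157 - 0.0562 = -0.1003
Step 4: Primal residual = |0.8157 - 0.0562| = 0.7595


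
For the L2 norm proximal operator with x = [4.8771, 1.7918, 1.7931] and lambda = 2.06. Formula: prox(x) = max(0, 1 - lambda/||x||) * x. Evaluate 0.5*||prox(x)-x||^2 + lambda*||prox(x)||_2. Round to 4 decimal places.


Step 1: Compute ||x||.
||x|| = 5.4965
Step 2: Compute scaling factor.
scale = max(0, 1 - 2.06/5.4965) = 0.6252
Step 3: prox(x) = [3.0493, 1.1203, 1.1211]
||prox(x)|| = 3.4365
Step 4: Proximal objective.
0.5*||prox-x||^2 = 2.1218
lambda*||prox|| = 7.0792
Total = 9.2011


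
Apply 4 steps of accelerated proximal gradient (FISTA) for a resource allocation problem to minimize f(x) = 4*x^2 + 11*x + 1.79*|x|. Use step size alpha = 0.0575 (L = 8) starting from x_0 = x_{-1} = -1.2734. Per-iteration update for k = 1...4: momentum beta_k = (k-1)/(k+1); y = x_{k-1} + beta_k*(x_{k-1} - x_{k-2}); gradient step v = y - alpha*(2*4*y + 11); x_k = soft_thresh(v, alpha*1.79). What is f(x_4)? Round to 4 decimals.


FISTA on f(x) = 4*x^2 + 11*x + 1.79*|x|
L = 8, alpha = 0.0575
Iteration 1: beta = 0.0, y = -1.2734 + 0.0*(-1.2734 + 1.2734) = -1.2734
  grad(y) = 0.8128, v = y - alpha*grad = -1.3201
  prox(v) = soft_thresh(-1.3201, 0.1029) = -1.2172
Iteration 2: beta = 0.3333, y = -1.2172 + 0.3333*(-1.2172 + 1.2734) = -1.1985
  grad(y) = 1.4121, v = y - alpha*grad = -1.2797
  prox(v) = soft_thresh(-1.2797, 0.1029) = -1.1768
Iteration 3: beta = 0.5, y = -1.1768 + 0.5*(-1.1768 + 1.2172) = -1.1565
  grad(y) = 1.7478, v = y - alpha*grad = -1.257
  prox(v) = soft_thresh(-1.257, 0.1029) = -1.1541
Iteration 4: beta = 0.6, y = -1.1541 + 0.6*(-1.1541 + 1.1768) = -1.1405
  grad(y) = 1.8759, v = y - alpha*grad = -1.2484
  prox(v) = soft_thresh(-1.2484, 0.1029) = -1.1454
f(x_4) = 4*(-1.1454)^2 + 11*(-1.1454) + 1.79*|-1.1454| = -5.3014


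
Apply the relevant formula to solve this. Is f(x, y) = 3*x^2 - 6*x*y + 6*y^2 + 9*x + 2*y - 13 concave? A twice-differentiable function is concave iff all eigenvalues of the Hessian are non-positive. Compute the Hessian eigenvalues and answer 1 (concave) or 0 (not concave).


The Hessian of f(x,y) = 3*x^2 - 6*x*y + 6*y^2 + 9*x + 2*y - 13 is:
H = [[6, -6], [-6, 12]]
Trace = 6 + 12 = 18
Determinant = 6*12 - (-6)^2 = 36
Discriminant = (18)^2 - 4*36 = 180.0
Eigenvalues: lambda_1 = 2.2918, lambda_2 = 15.7082
The function is not concave.

0


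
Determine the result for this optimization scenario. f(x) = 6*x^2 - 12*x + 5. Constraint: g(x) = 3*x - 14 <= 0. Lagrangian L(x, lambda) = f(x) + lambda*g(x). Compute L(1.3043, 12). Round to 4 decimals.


Step 1: Evaluate f(x).
f(1.3043) = 6*1.3043^2 - 12*1.3043 + 5 = -0.4444
Step 2: Evaluate g(x).
g(1.3043) = 3*1.3043 - 14 = -10.0871
Step 3: Compute Lagrangian.
L = -0.4444 + 12*-10.0871 = -121.4896


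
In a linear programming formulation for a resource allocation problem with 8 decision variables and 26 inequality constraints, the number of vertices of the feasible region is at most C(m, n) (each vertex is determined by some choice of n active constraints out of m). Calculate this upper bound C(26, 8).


Each vertex corresponds to some choice of n active constraints out of m, so the number of vertices is at most C(m, n) = m! / (n!(m-n)!).
m = 26, n = 8
Numerator: 26 * 25 * 24 * 23 * 22 * 21 * 20 * 19
Denominator: 8! = 40320
C(26, 8) = 1562275


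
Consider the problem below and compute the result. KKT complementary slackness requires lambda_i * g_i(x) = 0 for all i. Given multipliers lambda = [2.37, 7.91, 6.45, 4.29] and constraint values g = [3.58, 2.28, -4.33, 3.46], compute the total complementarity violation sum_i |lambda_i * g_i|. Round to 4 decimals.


KKT complementary slackness check:
lambda_1 * g_1 = 2.37 * 3.58 = 8.4846
lambda_2 * g_2 = 7.91 * 2.28 = 18.0348
lambda_3 * g_3 = 6.45 * -4.33 = -27.9285
lambda_4 * g_4 = 4.29 * 3.46 = 14.8434
Total violation = 8.4846 + 18.0348 + 27.9285 + 14.8434 = 69.2913


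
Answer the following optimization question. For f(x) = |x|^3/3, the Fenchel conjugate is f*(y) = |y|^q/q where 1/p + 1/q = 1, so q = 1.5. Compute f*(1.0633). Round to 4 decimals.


The conjugate exponent q satisfies 1/p + 1/q = 1.
p = 3, so q = 3/(3 - 1) = 1.5
|y|^q = 1.0633^1.5 = 1.0964
f*(1.0633) = 1.0964 / 1.5 = 0.731


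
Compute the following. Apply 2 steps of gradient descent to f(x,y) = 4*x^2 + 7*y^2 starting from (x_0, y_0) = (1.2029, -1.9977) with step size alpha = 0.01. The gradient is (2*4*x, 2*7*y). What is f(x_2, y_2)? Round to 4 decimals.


Gradient descent on f(x,y) = 4*x^2 + 7*y^2.
Starting point: (1.2029, -1.9977), alpha = 0.01
Step 1: grad_x = 2*4*1.2029 = 9.6232, grad_y = 2*7*-1.9977 = -27.9678
  x_1 = 1.2029 - 0.01*9.6232 = 1.1067
  y_1 = -1.9977 - 0.01*-27.9678 = -1.718
Step 2: grad_x = 2*4*1.1067 = 8.8533, grad_y = 2*7*-1.718 = -24.0523
  x_2 = 1.1067 - 0.01*8.8533 = 1.0181
  y_2 = -1.718 - 0.01*-24.0523 = -1.4775
f(1.0181, -1.4775) = 4*1.0181^2 + 7*(-1.4775)^2 = 19.4274


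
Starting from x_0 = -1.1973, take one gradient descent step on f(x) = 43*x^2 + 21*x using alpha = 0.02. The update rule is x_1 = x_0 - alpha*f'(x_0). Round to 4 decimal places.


We compute the gradient at x_0 and apply the update.
f'(x) = 86*x + 21
f'(-1.1973) = 86*-1.1973 + 21 = -81.9678
x_1 = -1.1973 - 0.02*-81.9678 = 0.4421


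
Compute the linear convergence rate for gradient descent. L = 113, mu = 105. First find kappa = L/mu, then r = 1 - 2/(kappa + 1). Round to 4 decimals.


Step 1: Compute the condition number.
kappa = L/mu = 113/105 = 1.0762
Step 2: Compute the convergence rate.
r = 1 - 2/(kappa + 1) = 1 - 2*mu/(L + mu) = (L - mu)/(L + mu) = 8/218 = 0.0367


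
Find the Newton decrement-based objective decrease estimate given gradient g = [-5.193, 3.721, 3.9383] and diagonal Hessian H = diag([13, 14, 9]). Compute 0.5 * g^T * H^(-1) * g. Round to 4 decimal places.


Step 1: H is diagonal, so H^(-1) * g = [-0.3995, 0.2658, 0.4376].
Step 2: g^T H^(-1) g = sum_i g_i^2 / H_ii
  = (-5.193)^2/13 + (3.721)^2/14 + (3.9383)^2/9
  = 2.0744 + 0.989 + 1.7234 = 4.7867
Step 3: Objective decrease = 0.5 * g^T H^(-1) g = 2.3934


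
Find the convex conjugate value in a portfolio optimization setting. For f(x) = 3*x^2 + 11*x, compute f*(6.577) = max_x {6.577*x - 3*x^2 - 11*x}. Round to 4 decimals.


f*(y) = sup_x {y*x - a*x^2 - b*x} = sup_x {(y-b)*x - a*x^2}
FOC: (y - b) - 2a*x = 0 => x* = (y - b)/(2a)
x* = (6.577 - 11)/(2*3) = -0.7372
f*(6.577) = (y-b)^2/(4a) = (6.577 - 11)^2/(4*3)
= 19.5629/12 = 1.6302


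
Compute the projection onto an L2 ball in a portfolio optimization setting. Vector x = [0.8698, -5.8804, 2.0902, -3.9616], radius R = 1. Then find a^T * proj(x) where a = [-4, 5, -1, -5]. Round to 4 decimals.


Step 1: Compute ||x|| (intermediates to 6 decimals).
||x|| = sqrt(0.8698^2 + (-5.8804)^2 + 2.0902^2 + (-3.9616)^2) = 7.443042
Step 2: Project.
Since ||x|| > R, scale = R/||x|| = 1/7.443042 = 0.134354, proj(x) = scale * x
proj(x) = [0.116861, -0.790055, 0.280827, -0.532257]
Step 3: Dot product.
a^T * proj(x) = -4*0.116861 + 5*(-0.790055) - 1*0.280827 - 5*(-0.532257) = -2.0373


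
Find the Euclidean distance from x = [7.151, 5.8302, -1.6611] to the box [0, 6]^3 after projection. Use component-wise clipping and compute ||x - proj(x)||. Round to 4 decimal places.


Project each component onto [0, 6].
clip(7.151) = 6.0, clip(5.8302) = 5.8302, clip(-1.6611) = 0.0
Projection = [6.0, 5.8302, 0.0]
Squared diffs: [1.3248, 0.0, 2.7593]
Distance = sqrt(4.0841) = 2.0209


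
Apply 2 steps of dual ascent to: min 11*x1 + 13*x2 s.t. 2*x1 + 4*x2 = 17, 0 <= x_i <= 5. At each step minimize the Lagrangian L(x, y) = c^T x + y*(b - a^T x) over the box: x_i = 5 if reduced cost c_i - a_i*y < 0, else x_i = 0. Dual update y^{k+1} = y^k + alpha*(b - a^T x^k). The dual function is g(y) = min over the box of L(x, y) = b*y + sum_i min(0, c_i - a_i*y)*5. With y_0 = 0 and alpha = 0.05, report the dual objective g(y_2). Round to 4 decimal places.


Dual ascent for LP: min 11*x1 + 13*x2, 2*x1 + 4*x2 = 17, 0 <= x_i <= 5
Step 1: y^k = 0.0, reduced costs: (11.0, 13.0)
  x^k = (0.0, 0.0), subgradient = b - a^T x = 17.0
  y^{k+1} = 0.0 + 0.05*17.0 = 0.85
Step 2: y^k = 0.85, reduced costs: (9.3, 9.6)
  x^k = (0.0, 0.0), subgradient = b - a^T x = 17.0
  y^{k+1} = 0.85 + 0.05*17.0 = 1.7
Dual objective at y_2 = 1.7: reduced costs (7.6, 6.2), box minimizer x = (0.0, 0.0)
g(y_2) = b*y + (c1 - a1*y)*x1 + (c2 - a2*y)*x2 = 17*1.7 + 7.6*0.0 + 6.2*0.0 = 28.9 + 0.0 + 0.0 = 28.9


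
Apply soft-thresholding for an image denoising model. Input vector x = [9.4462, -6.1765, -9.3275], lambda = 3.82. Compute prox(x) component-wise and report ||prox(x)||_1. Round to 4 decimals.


Soft-thresholding with lambda = 3.82:
prox(9.4462) = sign(9.4462)*max(|9.4462| - 3.82, 0) = 5.6262
prox(-6.1765) = sign(-6.1765)*max(|-6.1765| - 3.82, 0) = -2.3565
prox(-9.3275) = sign(-9.3275)*max(|-9.3275| - 3.82, 0) = -5.5075
prox(x) = [5.6262, -2.3565, -5.5075]
||prox(x)||_1 = 5.6262 + 2.3565 + 5.5075 = 13.4902


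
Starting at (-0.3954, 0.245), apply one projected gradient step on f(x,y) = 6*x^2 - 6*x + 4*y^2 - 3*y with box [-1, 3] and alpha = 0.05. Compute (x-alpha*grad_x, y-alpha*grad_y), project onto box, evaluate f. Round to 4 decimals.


Step 1: Compute gradient at (-0.3954, 0.245).
grad_x = 2*6*-0.3954 - 6 = -10.7448
grad_y = 2*4*0.245 - 3 = -1.04
Step 2: Gradient step.
x_raw = -0.3954 - 0.05*-10.7448 = 0.1418
y_raw = 0.245 - 0.05*-1.04 = 0.297
Step 3: Project onto [-1, 3].
x_proj = clip(0.1418) = 0.1418
y_proj = clip(0.297) = 0.297
Step 4: Evaluate f.
f(0.1418, 0.297) = -1.2685


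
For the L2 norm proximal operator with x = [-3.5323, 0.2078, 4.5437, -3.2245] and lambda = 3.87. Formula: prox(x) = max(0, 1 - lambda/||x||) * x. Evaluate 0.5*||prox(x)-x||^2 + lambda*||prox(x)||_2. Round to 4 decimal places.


Step 1: Compute ||x||.
||x|| = 6.6002
Step 2: Compute scaling factor.
scale = max(0, 1 - 3.87/6.6002) = 0.4137
Step 3: prox(x) = [-1.4612, 0.086, 1.8795, -1.3338]
||prox(x)|| = 2.7302
Step 4: Proximal objective.
0.5*||prox-x||^2 = 7.4885
lambda*||prox|| = 10.5659
Total = 18.0544


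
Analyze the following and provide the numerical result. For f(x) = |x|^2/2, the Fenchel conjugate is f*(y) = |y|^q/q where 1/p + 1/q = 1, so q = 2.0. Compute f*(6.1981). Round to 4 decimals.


The conjugate exponent q satisfies 1/p + 1/q = 1.
p = 2, so q = 2/(2 - 1) = 2.0
|y|^q = 6.1981^2.0 = 38.4164
f*(6.1981) = 38.4164 / 2.0 = 19.2082


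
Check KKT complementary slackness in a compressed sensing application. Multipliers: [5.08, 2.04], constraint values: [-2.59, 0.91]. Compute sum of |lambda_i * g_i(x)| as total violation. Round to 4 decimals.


KKT complementary slackness check:
lambda_1 * g_1 = 5.08 * -2.59 = -13.1572
lambda_2 * g_2 = 2.04 * 0.91 = 1.8564
Total violation = 13.1572 + 1.8564 = 15.0136


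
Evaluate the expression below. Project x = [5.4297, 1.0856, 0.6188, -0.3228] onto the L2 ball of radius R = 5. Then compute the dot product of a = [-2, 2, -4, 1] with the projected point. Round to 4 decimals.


Step 1: Compute ||x|| (intermediates to 6 decimals).
||x|| = sqrt(5.4297^2 + 1.0856^2 + 0.6188^2 + (-0.3228)^2) = 5.580975
Step 2: Project.
Since ||x|| > R, scale = R/||x|| = 5/5.580975 = 0.895901, proj(x) = scale * x
proj(x) = [4.864474, 0.97259, 0.554384, -0.289197]
Step 3: Dot product.
a^T * proj(x) = -2*4.864474 + 2*0.97259 - 4*0.554384 + 1*(-0.289197) = -10.2905


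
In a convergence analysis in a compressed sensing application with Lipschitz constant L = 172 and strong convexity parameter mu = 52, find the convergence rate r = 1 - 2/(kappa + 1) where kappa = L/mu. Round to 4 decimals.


Step 1: Compute the condition number.
kappa = L/mu = 172/52 = 3.3077
Step 2: Compute the convergence rate.
r = 1 - 2/(kappa + 1) = 1 - 2*mu/(L + mu) = (L - mu)/(L + mu) = 120/224 = 0.5357


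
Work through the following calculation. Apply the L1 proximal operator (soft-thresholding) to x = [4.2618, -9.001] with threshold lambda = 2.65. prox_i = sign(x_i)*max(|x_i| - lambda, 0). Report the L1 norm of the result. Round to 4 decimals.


Soft-thresholding with lambda = 2.65:
prox(4.2618) = sign(4.2618)*max(|4.2618| - 2.65, 0) = 1.6118
prox(-9.001) = sign(-9.001)*max(|-9.001| - 2.65, 0) = -6.351
prox(x) = [1.6118, -6.351]
||prox(x)||_1 = 1.6118 + 6.351 = 7.9628


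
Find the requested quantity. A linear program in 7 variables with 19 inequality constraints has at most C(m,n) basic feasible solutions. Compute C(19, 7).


Each vertex corresponds to some choice of n active constraints out of m, so the number of vertices is at most C(m, n) = m! / (n!(m-n)!).
m = 19, n = 7
Numerator: 19 * 18 * 17 * 16 * 15 * 14 * 13
Denominator: 7! = 5040
C(19, 7) = 50388


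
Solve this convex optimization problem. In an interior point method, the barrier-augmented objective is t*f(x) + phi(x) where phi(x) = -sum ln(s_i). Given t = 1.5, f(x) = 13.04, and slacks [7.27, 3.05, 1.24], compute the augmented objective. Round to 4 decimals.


Step 1: Compute log-barrier.
ln values: [1.9838, 1.1151, 0.2151]
phi = -(1.9838 + 1.1151 + 0.2151) = -3.314
Step 2: Compute augmented objective.
t*f(x) = 1.5*13.04 = 19.56
Total = 19.56 - 3.314 = 16.246


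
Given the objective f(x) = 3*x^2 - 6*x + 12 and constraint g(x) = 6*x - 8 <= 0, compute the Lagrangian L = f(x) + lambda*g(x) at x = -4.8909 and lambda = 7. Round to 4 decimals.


Step 1: Evaluate f(x).
f(-4.8909) = 3*(-4.8909)^2 - 6*(-4.8909) + 12 = 113.1081
Step 2: Evaluate g(x).
g(-4.8909) = 6*-4.8909 - 8 = -37.3454
Step 3: Compute Lagrangian.
L = 113.1081 + 7*-37.3454 = -148.3097


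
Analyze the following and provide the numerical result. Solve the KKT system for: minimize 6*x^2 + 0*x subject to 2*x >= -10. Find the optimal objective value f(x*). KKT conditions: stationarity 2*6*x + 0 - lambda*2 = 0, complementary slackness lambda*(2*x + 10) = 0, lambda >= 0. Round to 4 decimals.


Step 1: Try lambda = 0 (constraint inactive).
Stationarity: 2*6*x + 0 = 0
x* = 0/(2*6) = 0.0
Check constraint: 2*0.0 = 0.0 >= -10 -- satisfied.
Step 2: Compute optimal value.
f(x*) = 6*0.0^2 + 0*0.0 = 0.0


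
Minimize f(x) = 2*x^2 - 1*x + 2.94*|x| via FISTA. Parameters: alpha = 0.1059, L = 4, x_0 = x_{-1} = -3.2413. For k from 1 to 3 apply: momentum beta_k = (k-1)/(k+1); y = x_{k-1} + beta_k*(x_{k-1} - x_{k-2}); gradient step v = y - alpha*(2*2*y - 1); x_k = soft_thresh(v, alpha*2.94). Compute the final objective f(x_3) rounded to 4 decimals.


FISTA on f(x) = 2*x^2 - 1*x + 2.94*|x|
L = 4, alpha = 0.1059
Iteration 1: beta = 0.0, y = -3.2413 + 0.0*(-3.2413 + 3.2413) = -3.2413
  grad(y) = -13.9652, v = y - alpha*grad = -1.7624
  prox(v) = soft_thresh(-1.7624, 0.3113) = -1.451
Iteration 2: beta = 0.3333, y = -1.451 + 0.3333*(-1.451 + 3.2413) = -0.8543
  grad(y) = -4.4171, v = y - alpha*grad = -0.3865
  prox(v) = soft_thresh(-0.3865, 0.3113) = -0.0752
Iteration 3: beta = 0.5, y = -0.0752 + 0.5*(-0.0752 + 1.451) = 0.6128
  grad(y) = 1.4511, v = y - alpha*grad = 0.4591
  prox(v) = soft_thresh(0.4591, 0.3113) = 0.1478
f(x_3) = 2*0.1478^2 - 1*0.1478 + 2.94*|0.1478| = 0.3303


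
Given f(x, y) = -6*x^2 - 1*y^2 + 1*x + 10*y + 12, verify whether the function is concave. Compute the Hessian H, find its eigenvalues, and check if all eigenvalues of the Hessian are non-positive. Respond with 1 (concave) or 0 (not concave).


The Hessian of f(x,y) = -6*x^2 - 1*y^2 + 1*x + 10*y + 12 is:
H = [[-12, 0], [0, -2]]
Trace = -12 - 2 = -14
Determinant = -12*-2 - (0)^2 = 24
Discriminant = (-14)^2 - 4*24 = 100.0
Eigenvalues: lambda_1 = -12.0, lambda_2 = -2.0
The function is concave.

1
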